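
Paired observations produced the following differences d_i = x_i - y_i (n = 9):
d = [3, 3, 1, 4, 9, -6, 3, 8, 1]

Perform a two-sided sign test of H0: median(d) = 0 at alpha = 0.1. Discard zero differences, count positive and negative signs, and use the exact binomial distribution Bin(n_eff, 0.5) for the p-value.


Step 1: Discard zero differences. Original n = 9; n_eff = number of nonzero differences = 9.
Nonzero differences (with sign): +3, +3, +1, +4, +9, -6, +3, +8, +1
Step 2: Count signs: positive = 8, negative = 1.
Step 3: Under H0: P(positive) = 0.5, so the number of positives S ~ Bin(9, 0.5).
Step 4: Two-sided exact p-value = sum of Bin(9,0.5) probabilities at or below the observed probability = 0.039062.
Step 5: alpha = 0.1. reject H0.

n_eff = 9, pos = 8, neg = 1, p = 0.039062, reject H0.


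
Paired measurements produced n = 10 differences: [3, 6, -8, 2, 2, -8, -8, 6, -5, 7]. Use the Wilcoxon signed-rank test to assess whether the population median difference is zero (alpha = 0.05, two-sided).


Step 1: Drop any zero differences (none here) and take |d_i|.
|d| = [3, 6, 8, 2, 2, 8, 8, 6, 5, 7]
Step 2: Midrank |d_i| (ties get averaged ranks).
ranks: |3|->3, |6|->5.5, |8|->9, |2|->1.5, |2|->1.5, |8|->9, |8|->9, |6|->5.5, |5|->4, |7|->7
Step 3: Attach original signs; sum ranks with positive sign and with negative sign.
W+ = 3 + 5.5 + 1.5 + 1.5 + 5.5 + 7 = 24
W- = 9 + 9 + 9 + 4 = 31
(Check: W+ + W- = 55 should equal n(n+1)/2 = 55.)
Step 4: Test statistic W = min(W+, W-) = 24.
Step 5: Ties in |d|, so use the tie-corrected normal approximation.
        E[W] = n(n+1)/4 = 10*11/4 = 27.5.
        Tie groups: |d|=2 (t=2), |d|=6 (t=2), |d|=8 (t=3); sum(t^3 - t) = 36.
        Var[W] = n(n+1)(2n+1)/24 - sum(t^3-t)/48 = 2310/24 - 36/48 = 95.5.
        z = (W - E[W]) / sqrt(Var[W]) = (24 - 27.5) / 9.7724 = -0.3582.
        Two-sided p = 2*Phi(z) = 0.720230.
Step 6: alpha = 0.05. fail to reject H0.

W+ = 24, W- = 31, W = min = 24, p = 0.720230, fail to reject H0.


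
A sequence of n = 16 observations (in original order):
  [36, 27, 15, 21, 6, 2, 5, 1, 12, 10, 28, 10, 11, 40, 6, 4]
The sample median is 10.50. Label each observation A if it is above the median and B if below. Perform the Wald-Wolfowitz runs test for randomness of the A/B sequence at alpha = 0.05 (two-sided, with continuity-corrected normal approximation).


Step 1: Compute median = 10.50; label A = above, B = below.
Labels in order: AAAABBBBABABAABB  (n_A = 8, n_B = 8)
Step 2: Count runs R = 8.
Step 3: Under H0 (random ordering), E[R] = 2*n_A*n_B/(n_A+n_B) + 1 = 2*8*8/16 + 1 = 9.0000.
        Var[R] = 2*n_A*n_B*(2*n_A*n_B - n_A - n_B) / ((n_A+n_B)^2 * (n_A+n_B-1)) = 14336/3840 = 3.7333.
        SD[R] = 1.9322.
Step 4: Continuity-corrected z = (R + 0.5 - E[R]) / SD[R] = (8 + 0.5 - 9.0000) / 1.9322 = -0.2588.
Step 5: Two-sided p-value via normal approximation = 2*(1 - Phi(|z|)) = 0.795809.
Step 6: alpha = 0.05. fail to reject H0.

R = 8, z = -0.2588, p = 0.795809, fail to reject H0.


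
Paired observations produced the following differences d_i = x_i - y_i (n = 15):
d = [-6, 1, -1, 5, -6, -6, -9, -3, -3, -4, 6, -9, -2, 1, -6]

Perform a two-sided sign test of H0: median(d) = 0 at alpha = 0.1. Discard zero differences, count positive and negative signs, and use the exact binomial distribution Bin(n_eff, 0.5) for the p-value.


Step 1: Discard zero differences. Original n = 15; n_eff = number of nonzero differences = 15.
Nonzero differences (with sign): -6, +1, -1, +5, -6, -6, -9, -3, -3, -4, +6, -9, -2, +1, -6
Step 2: Count signs: positive = 4, negative = 11.
Step 3: Under H0: P(positive) = 0.5, so the number of positives S ~ Bin(15, 0.5).
Step 4: Two-sided exact p-value = sum of Bin(15,0.5) probabilities at or below the observed probability = 0.118469.
Step 5: alpha = 0.1. fail to reject H0.

n_eff = 15, pos = 4, neg = 11, p = 0.118469, fail to reject H0.


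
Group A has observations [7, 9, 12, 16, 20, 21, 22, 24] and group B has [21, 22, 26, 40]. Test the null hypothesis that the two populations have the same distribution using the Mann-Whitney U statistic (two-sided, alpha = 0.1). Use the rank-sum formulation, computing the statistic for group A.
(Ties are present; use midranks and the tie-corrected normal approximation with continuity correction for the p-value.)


Step 1: Combine and sort all 12 observations; assign midranks.
sorted (value, group): (7,X), (9,X), (12,X), (16,X), (20,X), (21,X), (21,Y), (22,X), (22,Y), (24,X), (26,Y), (40,Y)
ranks: 7->1, 9->2, 12->3, 16->4, 20->5, 21->6.5, 21->6.5, 22->8.5, 22->8.5, 24->10, 26->11, 40->12
Step 2: Rank sum for X: R1 = 1 + 2 + 3 + 4 + 5 + 6.5 + 8.5 + 10 = 40.
Step 3: U_X = R1 - n1(n1+1)/2 = 40 - 8*9/2 = 40 - 36 = 4.
       U_Y = n1*n2 - U_X = 32 - 4 = 28.
Step 4: Ties are present, so use the tie-corrected normal approximation (with continuity correction) for the p-value.
Step 5: p-value = 0.049991; compare to alpha = 0.1. reject H0.

U_X = 4, p = 0.049991, reject H0 at alpha = 0.1.


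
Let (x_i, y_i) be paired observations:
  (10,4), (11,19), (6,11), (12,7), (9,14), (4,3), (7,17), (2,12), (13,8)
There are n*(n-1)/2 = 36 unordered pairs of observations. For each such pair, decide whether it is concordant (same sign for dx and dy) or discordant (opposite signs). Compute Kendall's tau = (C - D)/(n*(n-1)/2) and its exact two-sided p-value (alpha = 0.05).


Step 1: Enumerate the 36 unordered pairs (i,j) with i<j and classify each by sign(x_j-x_i) * sign(y_j-y_i).
  (1,2):dx=+1,dy=+15->C; (1,3):dx=-4,dy=+7->D; (1,4):dx=+2,dy=+3->C; (1,5):dx=-1,dy=+10->D
  (1,6):dx=-6,dy=-1->C; (1,7):dx=-3,dy=+13->D; (1,8):dx=-8,dy=+8->D; (1,9):dx=+3,dy=+4->C
  (2,3):dx=-5,dy=-8->C; (2,4):dx=+1,dy=-12->D; (2,5):dx=-2,dy=-5->C; (2,6):dx=-7,dy=-16->C
  (2,7):dx=-4,dy=-2->C; (2,8):dx=-9,dy=-7->C; (2,9):dx=+2,dy=-11->D; (3,4):dx=+6,dy=-4->D
  (3,5):dx=+3,dy=+3->C; (3,6):dx=-2,dy=-8->C; (3,7):dx=+1,dy=+6->C; (3,8):dx=-4,dy=+1->D
  (3,9):dx=+7,dy=-3->D; (4,5):dx=-3,dy=+7->D; (4,6):dx=-8,dy=-4->C; (4,7):dx=-5,dy=+10->D
  (4,8):dx=-10,dy=+5->D; (4,9):dx=+1,dy=+1->C; (5,6):dx=-5,dy=-11->C; (5,7):dx=-2,dy=+3->D
  (5,8):dx=-7,dy=-2->C; (5,9):dx=+4,dy=-6->D; (6,7):dx=+3,dy=+14->C; (6,8):dx=-2,dy=+9->D
  (6,9):dx=+9,dy=+5->C; (7,8):dx=-5,dy=-5->C; (7,9):dx=+6,dy=-9->D; (8,9):dx=+11,dy=-4->D
Step 2: C = 19, D = 17, total pairs = 36.
Step 3: tau = (C - D)/(n(n-1)/2) = (19 - 17)/36 = 0.055556.
Step 4: Exact two-sided p-value (enumerate n! = 362880 permutations of y under H0): p = 0.919455.
Step 5: alpha = 0.05. fail to reject H0.

tau_b = 0.0556 (C=19, D=17), p = 0.919455, fail to reject H0.


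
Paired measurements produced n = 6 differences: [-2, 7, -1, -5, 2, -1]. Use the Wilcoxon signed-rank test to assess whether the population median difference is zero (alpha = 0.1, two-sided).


Step 1: Drop any zero differences (none here) and take |d_i|.
|d| = [2, 7, 1, 5, 2, 1]
Step 2: Midrank |d_i| (ties get averaged ranks).
ranks: |2|->3.5, |7|->6, |1|->1.5, |5|->5, |2|->3.5, |1|->1.5
Step 3: Attach original signs; sum ranks with positive sign and with negative sign.
W+ = 6 + 3.5 = 9.5
W- = 3.5 + 1.5 + 5 + 1.5 = 11.5
(Check: W+ + W- = 21 should equal n(n+1)/2 = 21.)
Step 4: Test statistic W = min(W+, W-) = 9.5.
Step 5: Ties in |d|, so use the tie-corrected normal approximation.
        E[W] = n(n+1)/4 = 6*7/4 = 10.5.
        Tie groups: |d|=1 (t=2), |d|=2 (t=2); sum(t^3 - t) = 12.
        Var[W] = n(n+1)(2n+1)/24 - sum(t^3-t)/48 = 546/24 - 12/48 = 22.5.
        z = (W - E[W]) / sqrt(Var[W]) = (9.5 - 10.5) / 4.7434 = -0.2108.
        Two-sided p = 2*Phi(z) = 0.833029.
Step 6: alpha = 0.1. fail to reject H0.

W+ = 9.5, W- = 11.5, W = min = 9.5, p = 0.833029, fail to reject H0.


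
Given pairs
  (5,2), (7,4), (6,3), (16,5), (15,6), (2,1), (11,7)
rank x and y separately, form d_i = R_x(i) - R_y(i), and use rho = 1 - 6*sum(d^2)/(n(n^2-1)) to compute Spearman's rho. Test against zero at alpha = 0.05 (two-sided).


Step 1: Rank x and y separately (midranks; no ties here).
rank(x): 5->2, 7->4, 6->3, 16->7, 15->6, 2->1, 11->5
rank(y): 2->2, 4->4, 3->3, 5->5, 6->6, 1->1, 7->7
Step 2: d_i = R_x(i) - R_y(i); compute d_i^2.
  (2-2)^2=0, (4-4)^2=0, (3-3)^2=0, (7-5)^2=4, (6-6)^2=0, (1-1)^2=0, (5-7)^2=4
sum(d^2) = 8.
Step 3: rho = 1 - 6*8 / (7*(7^2 - 1)) = 1 - 48/336 = 0.857143.
Step 4: Under H0, t = rho * sqrt((n-2)/(1-rho^2)) = 3.7210 ~ t(5).
Step 5: Two-sided p-value from the t-distribution with 5 df = 0.013697.
Step 6: alpha = 0.05. reject H0.

rho = 0.8571, p = 0.013697, reject H0 at alpha = 0.05.


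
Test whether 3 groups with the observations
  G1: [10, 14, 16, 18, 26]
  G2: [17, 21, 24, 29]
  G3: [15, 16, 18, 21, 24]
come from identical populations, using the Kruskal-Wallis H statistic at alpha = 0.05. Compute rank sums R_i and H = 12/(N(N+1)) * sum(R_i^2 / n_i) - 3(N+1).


Step 1: Combine all N = 14 observations and assign midranks.
sorted (value, group, rank): (10,G1,1), (14,G1,2), (15,G3,3), (16,G1,4.5), (16,G3,4.5), (17,G2,6), (18,G1,7.5), (18,G3,7.5), (21,G2,9.5), (21,G3,9.5), (24,G2,11.5), (24,G3,11.5), (26,G1,13), (29,G2,14)
Step 2: Sum ranks within each group.
R_1 = 28 (n_1 = 5)
R_2 = 41 (n_2 = 4)
R_3 = 36 (n_3 = 5)
Step 3: H = 12/(N(N+1)) * sum(R_i^2/n_i) - 3(N+1)
     = 12/(14*15) * (28^2/5 + 41^2/4 + 36^2/5) - 3*15
     = 0.057143 * 836.25 - 45
     = 2.785714.
Step 4: Ties present; correction factor C = 1 - 24/(14^3 - 14) = 0.991209. Corrected H = 2.785714 / 0.991209 = 2.810421.
Step 5: Under H0, H ~ chi^2(2); p-value = 0.245315.
Step 6: alpha = 0.05. fail to reject H0.

H = 2.8104, df = 2, p = 0.245315, fail to reject H0.


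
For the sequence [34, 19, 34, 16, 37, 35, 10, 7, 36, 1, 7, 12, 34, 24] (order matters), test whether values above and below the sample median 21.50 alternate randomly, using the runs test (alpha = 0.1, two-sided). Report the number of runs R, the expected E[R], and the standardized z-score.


Step 1: Compute median = 21.50; label A = above, B = below.
Labels in order: ABABAABBABBBAA  (n_A = 7, n_B = 7)
Step 2: Count runs R = 9.
Step 3: Under H0 (random ordering), E[R] = 2*n_A*n_B/(n_A+n_B) + 1 = 2*7*7/14 + 1 = 8.0000.
        Var[R] = 2*n_A*n_B*(2*n_A*n_B - n_A - n_B) / ((n_A+n_B)^2 * (n_A+n_B-1)) = 8232/2548 = 3.2308.
        SD[R] = 1.7974.
Step 4: Continuity-corrected z = (R - 0.5 - E[R]) / SD[R] = (9 - 0.5 - 8.0000) / 1.7974 = 0.2782.
Step 5: Two-sided p-value via normal approximation = 2*(1 - Phi(|z|)) = 0.780879.
Step 6: alpha = 0.1. fail to reject H0.

R = 9, z = 0.2782, p = 0.780879, fail to reject H0.


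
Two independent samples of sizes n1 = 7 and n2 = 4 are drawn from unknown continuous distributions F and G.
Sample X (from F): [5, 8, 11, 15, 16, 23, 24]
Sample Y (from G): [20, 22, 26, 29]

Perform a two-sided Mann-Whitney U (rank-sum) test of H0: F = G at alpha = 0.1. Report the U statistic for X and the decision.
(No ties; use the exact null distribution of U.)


Step 1: Combine and sort all 11 observations; assign midranks.
sorted (value, group): (5,X), (8,X), (11,X), (15,X), (16,X), (20,Y), (22,Y), (23,X), (24,X), (26,Y), (29,Y)
ranks: 5->1, 8->2, 11->3, 15->4, 16->5, 20->6, 22->7, 23->8, 24->9, 26->10, 29->11
Step 2: Rank sum for X: R1 = 1 + 2 + 3 + 4 + 5 + 8 + 9 = 32.
Step 3: U_X = R1 - n1(n1+1)/2 = 32 - 7*8/2 = 32 - 28 = 4.
       U_Y = n1*n2 - U_X = 28 - 4 = 24.
Step 4: No ties, so the exact null distribution of U (based on enumerating the C(11,7) = 330 equally likely rank assignments) gives the two-sided p-value.
Step 5: p-value = 0.072727; compare to alpha = 0.1. reject H0.

U_X = 4, p = 0.072727, reject H0 at alpha = 0.1.


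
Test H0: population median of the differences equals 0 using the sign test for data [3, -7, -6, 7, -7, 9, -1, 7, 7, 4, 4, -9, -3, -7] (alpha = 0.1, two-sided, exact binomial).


Step 1: Discard zero differences. Original n = 14; n_eff = number of nonzero differences = 14.
Nonzero differences (with sign): +3, -7, -6, +7, -7, +9, -1, +7, +7, +4, +4, -9, -3, -7
Step 2: Count signs: positive = 7, negative = 7.
Step 3: Under H0: P(positive) = 0.5, so the number of positives S ~ Bin(14, 0.5).
Step 4: Two-sided exact p-value = sum of Bin(14,0.5) probabilities at or below the observed probability = 1.000000.
Step 5: alpha = 0.1. fail to reject H0.

n_eff = 14, pos = 7, neg = 7, p = 1.000000, fail to reject H0.


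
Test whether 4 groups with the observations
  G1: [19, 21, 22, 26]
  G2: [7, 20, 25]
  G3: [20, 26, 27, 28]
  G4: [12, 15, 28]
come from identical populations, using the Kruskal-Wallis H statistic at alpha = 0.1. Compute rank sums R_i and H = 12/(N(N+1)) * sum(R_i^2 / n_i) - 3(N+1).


Step 1: Combine all N = 14 observations and assign midranks.
sorted (value, group, rank): (7,G2,1), (12,G4,2), (15,G4,3), (19,G1,4), (20,G2,5.5), (20,G3,5.5), (21,G1,7), (22,G1,8), (25,G2,9), (26,G1,10.5), (26,G3,10.5), (27,G3,12), (28,G3,13.5), (28,G4,13.5)
Step 2: Sum ranks within each group.
R_1 = 29.5 (n_1 = 4)
R_2 = 15.5 (n_2 = 3)
R_3 = 41.5 (n_3 = 4)
R_4 = 18.5 (n_4 = 3)
Step 3: H = 12/(N(N+1)) * sum(R_i^2/n_i) - 3(N+1)
     = 12/(14*15) * (29.5^2/4 + 15.5^2/3 + 41.5^2/4 + 18.5^2/3) - 3*15
     = 0.057143 * 842.292 - 45
     = 3.130952.
Step 4: Ties present; correction factor C = 1 - 18/(14^3 - 14) = 0.993407. Corrected H = 3.130952 / 0.993407 = 3.151733.
Step 5: Under H0, H ~ chi^2(3); p-value = 0.368817.
Step 6: alpha = 0.1. fail to reject H0.

H = 3.1517, df = 3, p = 0.368817, fail to reject H0.


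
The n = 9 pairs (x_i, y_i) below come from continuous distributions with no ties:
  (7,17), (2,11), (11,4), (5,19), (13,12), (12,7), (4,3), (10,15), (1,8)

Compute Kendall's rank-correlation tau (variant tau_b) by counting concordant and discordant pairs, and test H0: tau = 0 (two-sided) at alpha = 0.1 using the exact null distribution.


Step 1: Enumerate the 36 unordered pairs (i,j) with i<j and classify each by sign(x_j-x_i) * sign(y_j-y_i).
  (1,2):dx=-5,dy=-6->C; (1,3):dx=+4,dy=-13->D; (1,4):dx=-2,dy=+2->D; (1,5):dx=+6,dy=-5->D
  (1,6):dx=+5,dy=-10->D; (1,7):dx=-3,dy=-14->C; (1,8):dx=+3,dy=-2->D; (1,9):dx=-6,dy=-9->C
  (2,3):dx=+9,dy=-7->D; (2,4):dx=+3,dy=+8->C; (2,5):dx=+11,dy=+1->C; (2,6):dx=+10,dy=-4->D
  (2,7):dx=+2,dy=-8->D; (2,8):dx=+8,dy=+4->C; (2,9):dx=-1,dy=-3->C; (3,4):dx=-6,dy=+15->D
  (3,5):dx=+2,dy=+8->C; (3,6):dx=+1,dy=+3->C; (3,7):dx=-7,dy=-1->C; (3,8):dx=-1,dy=+11->D
  (3,9):dx=-10,dy=+4->D; (4,5):dx=+8,dy=-7->D; (4,6):dx=+7,dy=-12->D; (4,7):dx=-1,dy=-16->C
  (4,8):dx=+5,dy=-4->D; (4,9):dx=-4,dy=-11->C; (5,6):dx=-1,dy=-5->C; (5,7):dx=-9,dy=-9->C
  (5,8):dx=-3,dy=+3->D; (5,9):dx=-12,dy=-4->C; (6,7):dx=-8,dy=-4->C; (6,8):dx=-2,dy=+8->D
  (6,9):dx=-11,dy=+1->D; (7,8):dx=+6,dy=+12->C; (7,9):dx=-3,dy=+5->D; (8,9):dx=-9,dy=-7->C
Step 2: C = 18, D = 18, total pairs = 36.
Step 3: tau = (C - D)/(n(n-1)/2) = (18 - 18)/36 = 0.000000.
Step 4: Exact two-sided p-value (enumerate n! = 362880 permutations of y under H0): p = 1.000000.
Step 5: alpha = 0.1. fail to reject H0.

tau_b = 0.0000 (C=18, D=18), p = 1.000000, fail to reject H0.


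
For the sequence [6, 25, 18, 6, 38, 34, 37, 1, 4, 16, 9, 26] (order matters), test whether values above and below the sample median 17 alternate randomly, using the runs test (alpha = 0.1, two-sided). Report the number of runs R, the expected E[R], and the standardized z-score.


Step 1: Compute median = 17; label A = above, B = below.
Labels in order: BAABAAABBBBA  (n_A = 6, n_B = 6)
Step 2: Count runs R = 6.
Step 3: Under H0 (random ordering), E[R] = 2*n_A*n_B/(n_A+n_B) + 1 = 2*6*6/12 + 1 = 7.0000.
        Var[R] = 2*n_A*n_B*(2*n_A*n_B - n_A - n_B) / ((n_A+n_B)^2 * (n_A+n_B-1)) = 4320/1584 = 2.7273.
        SD[R] = 1.6514.
Step 4: Continuity-corrected z = (R + 0.5 - E[R]) / SD[R] = (6 + 0.5 - 7.0000) / 1.6514 = -0.3028.
Step 5: Two-sided p-value via normal approximation = 2*(1 - Phi(|z|)) = 0.762069.
Step 6: alpha = 0.1. fail to reject H0.

R = 6, z = -0.3028, p = 0.762069, fail to reject H0.


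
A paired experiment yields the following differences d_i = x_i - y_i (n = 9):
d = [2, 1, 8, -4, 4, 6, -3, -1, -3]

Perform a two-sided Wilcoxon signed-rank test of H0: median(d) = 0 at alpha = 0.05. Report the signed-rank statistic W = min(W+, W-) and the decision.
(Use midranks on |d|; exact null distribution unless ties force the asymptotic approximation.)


Step 1: Drop any zero differences (none here) and take |d_i|.
|d| = [2, 1, 8, 4, 4, 6, 3, 1, 3]
Step 2: Midrank |d_i| (ties get averaged ranks).
ranks: |2|->3, |1|->1.5, |8|->9, |4|->6.5, |4|->6.5, |6|->8, |3|->4.5, |1|->1.5, |3|->4.5
Step 3: Attach original signs; sum ranks with positive sign and with negative sign.
W+ = 3 + 1.5 + 9 + 6.5 + 8 = 28
W- = 6.5 + 4.5 + 1.5 + 4.5 = 17
(Check: W+ + W- = 45 should equal n(n+1)/2 = 45.)
Step 4: Test statistic W = min(W+, W-) = 17.
Step 5: Ties in |d|, so use the tie-corrected normal approximation.
        E[W] = n(n+1)/4 = 9*10/4 = 22.5.
        Tie groups: |d|=1 (t=2), |d|=3 (t=2), |d|=4 (t=2); sum(t^3 - t) = 18.
        Var[W] = n(n+1)(2n+1)/24 - sum(t^3-t)/48 = 1710/24 - 18/48 = 70.875.
        z = (W - E[W]) / sqrt(Var[W]) = (17 - 22.5) / 8.4187 = -0.6533.
        Two-sided p = 2*Phi(z) = 0.513560.
Step 6: alpha = 0.05. fail to reject H0.

W+ = 28, W- = 17, W = min = 17, p = 0.513560, fail to reject H0.


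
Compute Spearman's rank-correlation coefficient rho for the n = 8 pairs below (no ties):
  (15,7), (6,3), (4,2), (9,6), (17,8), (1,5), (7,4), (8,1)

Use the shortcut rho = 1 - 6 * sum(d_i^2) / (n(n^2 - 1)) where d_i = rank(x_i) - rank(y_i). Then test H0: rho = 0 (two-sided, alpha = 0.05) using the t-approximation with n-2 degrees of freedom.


Step 1: Rank x and y separately (midranks; no ties here).
rank(x): 15->7, 6->3, 4->2, 9->6, 17->8, 1->1, 7->4, 8->5
rank(y): 7->7, 3->3, 2->2, 6->6, 8->8, 5->5, 4->4, 1->1
Step 2: d_i = R_x(i) - R_y(i); compute d_i^2.
  (7-7)^2=0, (3-3)^2=0, (2-2)^2=0, (6-6)^2=0, (8-8)^2=0, (1-5)^2=16, (4-4)^2=0, (5-1)^2=16
sum(d^2) = 32.
Step 3: rho = 1 - 6*32 / (8*(8^2 - 1)) = 1 - 192/504 = 0.619048.
Step 4: Under H0, t = rho * sqrt((n-2)/(1-rho^2)) = 1.9308 ~ t(6).
Step 5: Two-sided p-value from the t-distribution with 6 df = 0.101733.
Step 6: alpha = 0.05. fail to reject H0.

rho = 0.6190, p = 0.101733, fail to reject H0 at alpha = 0.05.


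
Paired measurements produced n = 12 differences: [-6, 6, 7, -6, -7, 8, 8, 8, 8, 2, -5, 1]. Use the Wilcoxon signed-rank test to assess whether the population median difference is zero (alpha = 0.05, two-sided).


Step 1: Drop any zero differences (none here) and take |d_i|.
|d| = [6, 6, 7, 6, 7, 8, 8, 8, 8, 2, 5, 1]
Step 2: Midrank |d_i| (ties get averaged ranks).
ranks: |6|->5, |6|->5, |7|->7.5, |6|->5, |7|->7.5, |8|->10.5, |8|->10.5, |8|->10.5, |8|->10.5, |2|->2, |5|->3, |1|->1
Step 3: Attach original signs; sum ranks with positive sign and with negative sign.
W+ = 5 + 7.5 + 10.5 + 10.5 + 10.5 + 10.5 + 2 + 1 = 57.5
W- = 5 + 5 + 7.5 + 3 = 20.5
(Check: W+ + W- = 78 should equal n(n+1)/2 = 78.)
Step 4: Test statistic W = min(W+, W-) = 20.5.
Step 5: Ties in |d|, so use the tie-corrected normal approximation.
        E[W] = n(n+1)/4 = 12*13/4 = 39.
        Tie groups: |d|=6 (t=3), |d|=7 (t=2), |d|=8 (t=4); sum(t^3 - t) = 90.
        Var[W] = n(n+1)(2n+1)/24 - sum(t^3-t)/48 = 3900/24 - 90/48 = 160.625.
        z = (W - E[W]) / sqrt(Var[W]) = (20.5 - 39) / 12.6738 = -1.4597.
        Two-sided p = 2*Phi(z) = 0.144371.
Step 6: alpha = 0.05. fail to reject H0.

W+ = 57.5, W- = 20.5, W = min = 20.5, p = 0.144371, fail to reject H0.


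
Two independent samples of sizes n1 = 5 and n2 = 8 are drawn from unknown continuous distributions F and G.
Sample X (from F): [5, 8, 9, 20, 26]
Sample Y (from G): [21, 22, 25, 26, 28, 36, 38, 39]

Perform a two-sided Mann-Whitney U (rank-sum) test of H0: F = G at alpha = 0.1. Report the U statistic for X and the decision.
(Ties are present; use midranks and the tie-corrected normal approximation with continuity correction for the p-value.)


Step 1: Combine and sort all 13 observations; assign midranks.
sorted (value, group): (5,X), (8,X), (9,X), (20,X), (21,Y), (22,Y), (25,Y), (26,X), (26,Y), (28,Y), (36,Y), (38,Y), (39,Y)
ranks: 5->1, 8->2, 9->3, 20->4, 21->5, 22->6, 25->7, 26->8.5, 26->8.5, 28->10, 36->11, 38->12, 39->13
Step 2: Rank sum for X: R1 = 1 + 2 + 3 + 4 + 8.5 = 18.5.
Step 3: U_X = R1 - n1(n1+1)/2 = 18.5 - 5*6/2 = 18.5 - 15 = 3.5.
       U_Y = n1*n2 - U_X = 40 - 3.5 = 36.5.
Step 4: Ties are present, so use the tie-corrected normal approximation (with continuity correction) for the p-value.
Step 5: p-value = 0.019007; compare to alpha = 0.1. reject H0.

U_X = 3.5, p = 0.019007, reject H0 at alpha = 0.1.


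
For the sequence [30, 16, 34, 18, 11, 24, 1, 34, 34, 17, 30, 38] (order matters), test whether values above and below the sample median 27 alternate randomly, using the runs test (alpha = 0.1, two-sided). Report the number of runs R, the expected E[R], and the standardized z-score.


Step 1: Compute median = 27; label A = above, B = below.
Labels in order: ABABBBBAABAA  (n_A = 6, n_B = 6)
Step 2: Count runs R = 7.
Step 3: Under H0 (random ordering), E[R] = 2*n_A*n_B/(n_A+n_B) + 1 = 2*6*6/12 + 1 = 7.0000.
        Var[R] = 2*n_A*n_B*(2*n_A*n_B - n_A - n_B) / ((n_A+n_B)^2 * (n_A+n_B-1)) = 4320/1584 = 2.7273.
        SD[R] = 1.6514.
Step 4: R = E[R], so z = 0 with no continuity correction.
Step 5: Two-sided p-value via normal approximation = 2*(1 - Phi(|z|)) = 1.000000.
Step 6: alpha = 0.1. fail to reject H0.

R = 7, z = 0.0000, p = 1.000000, fail to reject H0.


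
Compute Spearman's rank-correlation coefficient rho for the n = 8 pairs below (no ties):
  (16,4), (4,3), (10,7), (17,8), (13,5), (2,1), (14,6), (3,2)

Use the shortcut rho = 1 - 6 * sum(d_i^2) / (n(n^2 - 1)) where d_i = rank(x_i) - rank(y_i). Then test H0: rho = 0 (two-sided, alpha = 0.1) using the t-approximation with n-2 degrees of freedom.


Step 1: Rank x and y separately (midranks; no ties here).
rank(x): 16->7, 4->3, 10->4, 17->8, 13->5, 2->1, 14->6, 3->2
rank(y): 4->4, 3->3, 7->7, 8->8, 5->5, 1->1, 6->6, 2->2
Step 2: d_i = R_x(i) - R_y(i); compute d_i^2.
  (7-4)^2=9, (3-3)^2=0, (4-7)^2=9, (8-8)^2=0, (5-5)^2=0, (1-1)^2=0, (6-6)^2=0, (2-2)^2=0
sum(d^2) = 18.
Step 3: rho = 1 - 6*18 / (8*(8^2 - 1)) = 1 - 108/504 = 0.785714.
Step 4: Under H0, t = rho * sqrt((n-2)/(1-rho^2)) = 3.1113 ~ t(6).
Step 5: Two-sided p-value from the t-distribution with 6 df = 0.020815.
Step 6: alpha = 0.1. reject H0.

rho = 0.7857, p = 0.020815, reject H0 at alpha = 0.1.


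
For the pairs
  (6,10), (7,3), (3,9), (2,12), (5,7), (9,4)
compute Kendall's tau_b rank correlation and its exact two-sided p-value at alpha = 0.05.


Step 1: Enumerate the 15 unordered pairs (i,j) with i<j and classify each by sign(x_j-x_i) * sign(y_j-y_i).
  (1,2):dx=+1,dy=-7->D; (1,3):dx=-3,dy=-1->C; (1,4):dx=-4,dy=+2->D; (1,5):dx=-1,dy=-3->C
  (1,6):dx=+3,dy=-6->D; (2,3):dx=-4,dy=+6->D; (2,4):dx=-5,dy=+9->D; (2,5):dx=-2,dy=+4->D
  (2,6):dx=+2,dy=+1->C; (3,4):dx=-1,dy=+3->D; (3,5):dx=+2,dy=-2->D; (3,6):dx=+6,dy=-5->D
  (4,5):dx=+3,dy=-5->D; (4,6):dx=+7,dy=-8->D; (5,6):dx=+4,dy=-3->D
Step 2: C = 3, D = 12, total pairs = 15.
Step 3: tau = (C - D)/(n(n-1)/2) = (3 - 12)/15 = -0.600000.
Step 4: Exact two-sided p-value (enumerate n! = 720 permutations of y under H0): p = 0.136111.
Step 5: alpha = 0.05. fail to reject H0.

tau_b = -0.6000 (C=3, D=12), p = 0.136111, fail to reject H0.


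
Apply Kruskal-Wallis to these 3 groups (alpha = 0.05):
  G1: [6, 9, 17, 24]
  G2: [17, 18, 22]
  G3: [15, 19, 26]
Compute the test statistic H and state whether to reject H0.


Step 1: Combine all N = 10 observations and assign midranks.
sorted (value, group, rank): (6,G1,1), (9,G1,2), (15,G3,3), (17,G1,4.5), (17,G2,4.5), (18,G2,6), (19,G3,7), (22,G2,8), (24,G1,9), (26,G3,10)
Step 2: Sum ranks within each group.
R_1 = 16.5 (n_1 = 4)
R_2 = 18.5 (n_2 = 3)
R_3 = 20 (n_3 = 3)
Step 3: H = 12/(N(N+1)) * sum(R_i^2/n_i) - 3(N+1)
     = 12/(10*11) * (16.5^2/4 + 18.5^2/3 + 20^2/3) - 3*11
     = 0.109091 * 315.479 - 33
     = 1.415909.
Step 4: Ties present; correction factor C = 1 - 6/(10^3 - 10) = 0.993939. Corrected H = 1.415909 / 0.993939 = 1.424543.
Step 5: Under H0, H ~ chi^2(2); p-value = 0.490529.
Step 6: alpha = 0.05. fail to reject H0.

H = 1.4245, df = 2, p = 0.490529, fail to reject H0.


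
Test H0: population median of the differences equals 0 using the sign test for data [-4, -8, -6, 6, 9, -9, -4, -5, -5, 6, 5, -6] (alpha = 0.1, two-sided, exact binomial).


Step 1: Discard zero differences. Original n = 12; n_eff = number of nonzero differences = 12.
Nonzero differences (with sign): -4, -8, -6, +6, +9, -9, -4, -5, -5, +6, +5, -6
Step 2: Count signs: positive = 4, negative = 8.
Step 3: Under H0: P(positive) = 0.5, so the number of positives S ~ Bin(12, 0.5).
Step 4: Two-sided exact p-value = sum of Bin(12,0.5) probabilities at or below the observed probability = 0.387695.
Step 5: alpha = 0.1. fail to reject H0.

n_eff = 12, pos = 4, neg = 8, p = 0.387695, fail to reject H0.


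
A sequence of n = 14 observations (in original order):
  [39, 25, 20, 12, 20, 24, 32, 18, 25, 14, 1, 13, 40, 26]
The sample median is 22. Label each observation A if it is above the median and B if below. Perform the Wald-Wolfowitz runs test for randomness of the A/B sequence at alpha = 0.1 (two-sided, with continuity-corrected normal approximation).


Step 1: Compute median = 22; label A = above, B = below.
Labels in order: AABBBAABABBBAA  (n_A = 7, n_B = 7)
Step 2: Count runs R = 7.
Step 3: Under H0 (random ordering), E[R] = 2*n_A*n_B/(n_A+n_B) + 1 = 2*7*7/14 + 1 = 8.0000.
        Var[R] = 2*n_A*n_B*(2*n_A*n_B - n_A - n_B) / ((n_A+n_B)^2 * (n_A+n_B-1)) = 8232/2548 = 3.2308.
        SD[R] = 1.7974.
Step 4: Continuity-corrected z = (R + 0.5 - E[R]) / SD[R] = (7 + 0.5 - 8.0000) / 1.7974 = -0.2782.
Step 5: Two-sided p-value via normal approximation = 2*(1 - Phi(|z|)) = 0.780879.
Step 6: alpha = 0.1. fail to reject H0.

R = 7, z = -0.2782, p = 0.780879, fail to reject H0.


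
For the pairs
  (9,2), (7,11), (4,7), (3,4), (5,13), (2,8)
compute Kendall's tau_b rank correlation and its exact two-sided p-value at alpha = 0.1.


Step 1: Enumerate the 15 unordered pairs (i,j) with i<j and classify each by sign(x_j-x_i) * sign(y_j-y_i).
  (1,2):dx=-2,dy=+9->D; (1,3):dx=-5,dy=+5->D; (1,4):dx=-6,dy=+2->D; (1,5):dx=-4,dy=+11->D
  (1,6):dx=-7,dy=+6->D; (2,3):dx=-3,dy=-4->C; (2,4):dx=-4,dy=-7->C; (2,5):dx=-2,dy=+2->D
  (2,6):dx=-5,dy=-3->C; (3,4):dx=-1,dy=-3->C; (3,5):dx=+1,dy=+6->C; (3,6):dx=-2,dy=+1->D
  (4,5):dx=+2,dy=+9->C; (4,6):dx=-1,dy=+4->D; (5,6):dx=-3,dy=-5->C
Step 2: C = 7, D = 8, total pairs = 15.
Step 3: tau = (C - D)/(n(n-1)/2) = (7 - 8)/15 = -0.066667.
Step 4: Exact two-sided p-value (enumerate n! = 720 permutations of y under H0): p = 1.000000.
Step 5: alpha = 0.1. fail to reject H0.

tau_b = -0.0667 (C=7, D=8), p = 1.000000, fail to reject H0.


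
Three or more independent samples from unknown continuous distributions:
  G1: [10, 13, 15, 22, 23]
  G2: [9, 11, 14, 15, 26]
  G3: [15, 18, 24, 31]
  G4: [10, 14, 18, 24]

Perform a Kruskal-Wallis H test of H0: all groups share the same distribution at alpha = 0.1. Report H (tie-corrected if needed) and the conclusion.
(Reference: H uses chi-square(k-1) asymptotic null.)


Step 1: Combine all N = 18 observations and assign midranks.
sorted (value, group, rank): (9,G2,1), (10,G1,2.5), (10,G4,2.5), (11,G2,4), (13,G1,5), (14,G2,6.5), (14,G4,6.5), (15,G1,9), (15,G2,9), (15,G3,9), (18,G3,11.5), (18,G4,11.5), (22,G1,13), (23,G1,14), (24,G3,15.5), (24,G4,15.5), (26,G2,17), (31,G3,18)
Step 2: Sum ranks within each group.
R_1 = 43.5 (n_1 = 5)
R_2 = 37.5 (n_2 = 5)
R_3 = 54 (n_3 = 4)
R_4 = 36 (n_4 = 4)
Step 3: H = 12/(N(N+1)) * sum(R_i^2/n_i) - 3(N+1)
     = 12/(18*19) * (43.5^2/5 + 37.5^2/5 + 54^2/4 + 36^2/4) - 3*19
     = 0.035088 * 1712.7 - 57
     = 3.094737.
Step 4: Ties present; correction factor C = 1 - 48/(18^3 - 18) = 0.991744. Corrected H = 3.094737 / 0.991744 = 3.120499.
Step 5: Under H0, H ~ chi^2(3); p-value = 0.373417.
Step 6: alpha = 0.1. fail to reject H0.

H = 3.1205, df = 3, p = 0.373417, fail to reject H0.


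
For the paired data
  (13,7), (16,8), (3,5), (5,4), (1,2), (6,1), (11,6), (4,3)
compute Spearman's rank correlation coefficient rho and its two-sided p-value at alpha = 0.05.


Step 1: Rank x and y separately (midranks; no ties here).
rank(x): 13->7, 16->8, 3->2, 5->4, 1->1, 6->5, 11->6, 4->3
rank(y): 7->7, 8->8, 5->5, 4->4, 2->2, 1->1, 6->6, 3->3
Step 2: d_i = R_x(i) - R_y(i); compute d_i^2.
  (7-7)^2=0, (8-8)^2=0, (2-5)^2=9, (4-4)^2=0, (1-2)^2=1, (5-1)^2=16, (6-6)^2=0, (3-3)^2=0
sum(d^2) = 26.
Step 3: rho = 1 - 6*26 / (8*(8^2 - 1)) = 1 - 156/504 = 0.690476.
Step 4: Under H0, t = rho * sqrt((n-2)/(1-rho^2)) = 2.3382 ~ t(6).
Step 5: Two-sided p-value from the t-distribution with 6 df = 0.057990.
Step 6: alpha = 0.05. fail to reject H0.

rho = 0.6905, p = 0.057990, fail to reject H0 at alpha = 0.05.


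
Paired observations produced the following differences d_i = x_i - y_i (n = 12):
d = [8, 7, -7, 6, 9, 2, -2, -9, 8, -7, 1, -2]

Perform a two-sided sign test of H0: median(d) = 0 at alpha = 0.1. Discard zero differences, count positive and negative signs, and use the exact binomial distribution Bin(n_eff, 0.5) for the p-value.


Step 1: Discard zero differences. Original n = 12; n_eff = number of nonzero differences = 12.
Nonzero differences (with sign): +8, +7, -7, +6, +9, +2, -2, -9, +8, -7, +1, -2
Step 2: Count signs: positive = 7, negative = 5.
Step 3: Under H0: P(positive) = 0.5, so the number of positives S ~ Bin(12, 0.5).
Step 4: Two-sided exact p-value = sum of Bin(12,0.5) probabilities at or below the observed probability = 0.774414.
Step 5: alpha = 0.1. fail to reject H0.

n_eff = 12, pos = 7, neg = 5, p = 0.774414, fail to reject H0.


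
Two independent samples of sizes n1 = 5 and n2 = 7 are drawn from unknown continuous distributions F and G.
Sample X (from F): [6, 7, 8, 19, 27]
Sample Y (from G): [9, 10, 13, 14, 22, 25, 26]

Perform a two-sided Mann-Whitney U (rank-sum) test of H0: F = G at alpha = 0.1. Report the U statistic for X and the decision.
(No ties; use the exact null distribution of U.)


Step 1: Combine and sort all 12 observations; assign midranks.
sorted (value, group): (6,X), (7,X), (8,X), (9,Y), (10,Y), (13,Y), (14,Y), (19,X), (22,Y), (25,Y), (26,Y), (27,X)
ranks: 6->1, 7->2, 8->3, 9->4, 10->5, 13->6, 14->7, 19->8, 22->9, 25->10, 26->11, 27->12
Step 2: Rank sum for X: R1 = 1 + 2 + 3 + 8 + 12 = 26.
Step 3: U_X = R1 - n1(n1+1)/2 = 26 - 5*6/2 = 26 - 15 = 11.
       U_Y = n1*n2 - U_X = 35 - 11 = 24.
Step 4: No ties, so the exact null distribution of U (based on enumerating the C(12,5) = 792 equally likely rank assignments) gives the two-sided p-value.
Step 5: p-value = 0.343434; compare to alpha = 0.1. fail to reject H0.

U_X = 11, p = 0.343434, fail to reject H0 at alpha = 0.1.


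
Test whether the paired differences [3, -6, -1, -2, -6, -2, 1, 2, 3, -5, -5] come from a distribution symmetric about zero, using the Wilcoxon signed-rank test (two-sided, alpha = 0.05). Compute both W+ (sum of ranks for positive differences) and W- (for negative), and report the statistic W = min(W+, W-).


Step 1: Drop any zero differences (none here) and take |d_i|.
|d| = [3, 6, 1, 2, 6, 2, 1, 2, 3, 5, 5]
Step 2: Midrank |d_i| (ties get averaged ranks).
ranks: |3|->6.5, |6|->10.5, |1|->1.5, |2|->4, |6|->10.5, |2|->4, |1|->1.5, |2|->4, |3|->6.5, |5|->8.5, |5|->8.5
Step 3: Attach original signs; sum ranks with positive sign and with negative sign.
W+ = 6.5 + 1.5 + 4 + 6.5 = 18.5
W- = 10.5 + 1.5 + 4 + 10.5 + 4 + 8.5 + 8.5 = 47.5
(Check: W+ + W- = 66 should equal n(n+1)/2 = 66.)
Step 4: Test statistic W = min(W+, W-) = 18.5.
Step 5: Ties in |d|, so use the tie-corrected normal approximation.
        E[W] = n(n+1)/4 = 11*12/4 = 33.
        Tie groups: |d|=1 (t=2), |d|=2 (t=3), |d|=3 (t=2), |d|=5 (t=2), |d|=6 (t=2); sum(t^3 - t) = 48.
        Var[W] = n(n+1)(2n+1)/24 - sum(t^3-t)/48 = 3036/24 - 48/48 = 125.5.
        z = (W - E[W]) / sqrt(Var[W]) = (18.5 - 33) / 11.2027 = -1.2943.
        Two-sided p = 2*Phi(z) = 0.195550.
Step 6: alpha = 0.05. fail to reject H0.

W+ = 18.5, W- = 47.5, W = min = 18.5, p = 0.195550, fail to reject H0.


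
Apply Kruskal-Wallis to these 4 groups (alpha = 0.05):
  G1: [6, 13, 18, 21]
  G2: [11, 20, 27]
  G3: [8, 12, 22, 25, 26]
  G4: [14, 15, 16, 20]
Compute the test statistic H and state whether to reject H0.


Step 1: Combine all N = 16 observations and assign midranks.
sorted (value, group, rank): (6,G1,1), (8,G3,2), (11,G2,3), (12,G3,4), (13,G1,5), (14,G4,6), (15,G4,7), (16,G4,8), (18,G1,9), (20,G2,10.5), (20,G4,10.5), (21,G1,12), (22,G3,13), (25,G3,14), (26,G3,15), (27,G2,16)
Step 2: Sum ranks within each group.
R_1 = 27 (n_1 = 4)
R_2 = 29.5 (n_2 = 3)
R_3 = 48 (n_3 = 5)
R_4 = 31.5 (n_4 = 4)
Step 3: H = 12/(N(N+1)) * sum(R_i^2/n_i) - 3(N+1)
     = 12/(16*17) * (27^2/4 + 29.5^2/3 + 48^2/5 + 31.5^2/4) - 3*17
     = 0.044118 * 1181.2 - 51
     = 1.111581.
Step 4: Ties present; correction factor C = 1 - 6/(16^3 - 16) = 0.998529. Corrected H = 1.111581 / 0.998529 = 1.113218.
Step 5: Under H0, H ~ chi^2(3); p-value = 0.773884.
Step 6: alpha = 0.05. fail to reject H0.

H = 1.1132, df = 3, p = 0.773884, fail to reject H0.


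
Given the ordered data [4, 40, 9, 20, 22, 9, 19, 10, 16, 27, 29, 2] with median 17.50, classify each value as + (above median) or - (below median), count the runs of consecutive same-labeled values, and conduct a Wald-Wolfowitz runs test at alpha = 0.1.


Step 1: Compute median = 17.50; label A = above, B = below.
Labels in order: BABAABABBAAB  (n_A = 6, n_B = 6)
Step 2: Count runs R = 9.
Step 3: Under H0 (random ordering), E[R] = 2*n_A*n_B/(n_A+n_B) + 1 = 2*6*6/12 + 1 = 7.0000.
        Var[R] = 2*n_A*n_B*(2*n_A*n_B - n_A - n_B) / ((n_A+n_B)^2 * (n_A+n_B-1)) = 4320/1584 = 2.7273.
        SD[R] = 1.6514.
Step 4: Continuity-corrected z = (R - 0.5 - E[R]) / SD[R] = (9 - 0.5 - 7.0000) / 1.6514 = 0.9083.
Step 5: Two-sided p-value via normal approximation = 2*(1 - Phi(|z|)) = 0.363722.
Step 6: alpha = 0.1. fail to reject H0.

R = 9, z = 0.9083, p = 0.363722, fail to reject H0.


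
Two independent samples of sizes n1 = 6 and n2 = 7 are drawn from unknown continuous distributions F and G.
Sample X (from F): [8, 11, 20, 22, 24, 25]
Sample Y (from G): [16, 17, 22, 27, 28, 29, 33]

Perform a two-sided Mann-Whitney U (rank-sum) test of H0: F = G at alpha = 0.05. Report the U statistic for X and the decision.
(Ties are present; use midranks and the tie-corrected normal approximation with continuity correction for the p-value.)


Step 1: Combine and sort all 13 observations; assign midranks.
sorted (value, group): (8,X), (11,X), (16,Y), (17,Y), (20,X), (22,X), (22,Y), (24,X), (25,X), (27,Y), (28,Y), (29,Y), (33,Y)
ranks: 8->1, 11->2, 16->3, 17->4, 20->5, 22->6.5, 22->6.5, 24->8, 25->9, 27->10, 28->11, 29->12, 33->13
Step 2: Rank sum for X: R1 = 1 + 2 + 5 + 6.5 + 8 + 9 = 31.5.
Step 3: U_X = R1 - n1(n1+1)/2 = 31.5 - 6*7/2 = 31.5 - 21 = 10.5.
       U_Y = n1*n2 - U_X = 42 - 10.5 = 31.5.
Step 4: Ties are present, so use the tie-corrected normal approximation (with continuity correction) for the p-value.
Step 5: p-value = 0.152563; compare to alpha = 0.05. fail to reject H0.

U_X = 10.5, p = 0.152563, fail to reject H0 at alpha = 0.05.


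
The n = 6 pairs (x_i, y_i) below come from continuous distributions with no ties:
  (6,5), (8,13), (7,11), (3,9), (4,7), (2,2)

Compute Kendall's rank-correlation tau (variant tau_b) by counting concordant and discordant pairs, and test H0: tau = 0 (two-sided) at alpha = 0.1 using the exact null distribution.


Step 1: Enumerate the 15 unordered pairs (i,j) with i<j and classify each by sign(x_j-x_i) * sign(y_j-y_i).
  (1,2):dx=+2,dy=+8->C; (1,3):dx=+1,dy=+6->C; (1,4):dx=-3,dy=+4->D; (1,5):dx=-2,dy=+2->D
  (1,6):dx=-4,dy=-3->C; (2,3):dx=-1,dy=-2->C; (2,4):dx=-5,dy=-4->C; (2,5):dx=-4,dy=-6->C
  (2,6):dx=-6,dy=-11->C; (3,4):dx=-4,dy=-2->C; (3,5):dx=-3,dy=-4->C; (3,6):dx=-5,dy=-9->C
  (4,5):dx=+1,dy=-2->D; (4,6):dx=-1,dy=-7->C; (5,6):dx=-2,dy=-5->C
Step 2: C = 12, D = 3, total pairs = 15.
Step 3: tau = (C - D)/(n(n-1)/2) = (12 - 3)/15 = 0.600000.
Step 4: Exact two-sided p-value (enumerate n! = 720 permutations of y under H0): p = 0.136111.
Step 5: alpha = 0.1. fail to reject H0.

tau_b = 0.6000 (C=12, D=3), p = 0.136111, fail to reject H0.


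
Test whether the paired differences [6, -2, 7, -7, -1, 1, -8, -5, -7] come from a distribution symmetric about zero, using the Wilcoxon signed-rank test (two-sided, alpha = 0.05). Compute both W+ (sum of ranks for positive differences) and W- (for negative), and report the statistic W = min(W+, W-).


Step 1: Drop any zero differences (none here) and take |d_i|.
|d| = [6, 2, 7, 7, 1, 1, 8, 5, 7]
Step 2: Midrank |d_i| (ties get averaged ranks).
ranks: |6|->5, |2|->3, |7|->7, |7|->7, |1|->1.5, |1|->1.5, |8|->9, |5|->4, |7|->7
Step 3: Attach original signs; sum ranks with positive sign and with negative sign.
W+ = 5 + 7 + 1.5 = 13.5
W- = 3 + 7 + 1.5 + 9 + 4 + 7 = 31.5
(Check: W+ + W- = 45 should equal n(n+1)/2 = 45.)
Step 4: Test statistic W = min(W+, W-) = 13.5.
Step 5: Ties in |d|, so use the tie-corrected normal approximation.
        E[W] = n(n+1)/4 = 9*10/4 = 22.5.
        Tie groups: |d|=1 (t=2), |d|=7 (t=3); sum(t^3 - t) = 30.
        Var[W] = n(n+1)(2n+1)/24 - sum(t^3-t)/48 = 1710/24 - 30/48 = 70.625.
        z = (W - E[W]) / sqrt(Var[W]) = (13.5 - 22.5) / 8.4039 = -1.0709.
        Two-sided p = 2*Phi(z) = 0.284198.
Step 6: alpha = 0.05. fail to reject H0.

W+ = 13.5, W- = 31.5, W = min = 13.5, p = 0.284198, fail to reject H0.


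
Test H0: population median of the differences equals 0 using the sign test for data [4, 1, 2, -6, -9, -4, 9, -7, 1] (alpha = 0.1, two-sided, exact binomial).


Step 1: Discard zero differences. Original n = 9; n_eff = number of nonzero differences = 9.
Nonzero differences (with sign): +4, +1, +2, -6, -9, -4, +9, -7, +1
Step 2: Count signs: positive = 5, negative = 4.
Step 3: Under H0: P(positive) = 0.5, so the number of positives S ~ Bin(9, 0.5).
Step 4: Two-sided exact p-value = sum of Bin(9,0.5) probabilities at or below the observed probability = 1.000000.
Step 5: alpha = 0.1. fail to reject H0.

n_eff = 9, pos = 5, neg = 4, p = 1.000000, fail to reject H0.


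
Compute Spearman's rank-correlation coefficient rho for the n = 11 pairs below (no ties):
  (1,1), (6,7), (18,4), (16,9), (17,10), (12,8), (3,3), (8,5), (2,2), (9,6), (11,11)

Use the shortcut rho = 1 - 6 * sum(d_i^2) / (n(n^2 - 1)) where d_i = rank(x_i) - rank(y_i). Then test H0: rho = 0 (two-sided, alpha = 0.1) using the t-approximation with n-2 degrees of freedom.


Step 1: Rank x and y separately (midranks; no ties here).
rank(x): 1->1, 6->4, 18->11, 16->9, 17->10, 12->8, 3->3, 8->5, 2->2, 9->6, 11->7
rank(y): 1->1, 7->7, 4->4, 9->9, 10->10, 8->8, 3->3, 5->5, 2->2, 6->6, 11->11
Step 2: d_i = R_x(i) - R_y(i); compute d_i^2.
  (1-1)^2=0, (4-7)^2=9, (11-4)^2=49, (9-9)^2=0, (10-10)^2=0, (8-8)^2=0, (3-3)^2=0, (5-5)^2=0, (2-2)^2=0, (6-6)^2=0, (7-11)^2=16
sum(d^2) = 74.
Step 3: rho = 1 - 6*74 / (11*(11^2 - 1)) = 1 - 444/1320 = 0.663636.
Step 4: Under H0, t = rho * sqrt((n-2)/(1-rho^2)) = 2.6614 ~ t(9).
Step 5: Two-sided p-value from the t-distribution with 9 df = 0.025984.
Step 6: alpha = 0.1. reject H0.

rho = 0.6636, p = 0.025984, reject H0 at alpha = 0.1.


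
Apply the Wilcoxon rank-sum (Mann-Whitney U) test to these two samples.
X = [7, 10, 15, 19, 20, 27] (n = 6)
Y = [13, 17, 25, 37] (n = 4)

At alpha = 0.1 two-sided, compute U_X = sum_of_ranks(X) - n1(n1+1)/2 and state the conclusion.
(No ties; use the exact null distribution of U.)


Step 1: Combine and sort all 10 observations; assign midranks.
sorted (value, group): (7,X), (10,X), (13,Y), (15,X), (17,Y), (19,X), (20,X), (25,Y), (27,X), (37,Y)
ranks: 7->1, 10->2, 13->3, 15->4, 17->5, 19->6, 20->7, 25->8, 27->9, 37->10
Step 2: Rank sum for X: R1 = 1 + 2 + 4 + 6 + 7 + 9 = 29.
Step 3: U_X = R1 - n1(n1+1)/2 = 29 - 6*7/2 = 29 - 21 = 8.
       U_Y = n1*n2 - U_X = 24 - 8 = 16.
Step 4: No ties, so the exact null distribution of U (based on enumerating the C(10,6) = 210 equally likely rank assignments) gives the two-sided p-value.
Step 5: p-value = 0.476190; compare to alpha = 0.1. fail to reject H0.

U_X = 8, p = 0.476190, fail to reject H0 at alpha = 0.1.


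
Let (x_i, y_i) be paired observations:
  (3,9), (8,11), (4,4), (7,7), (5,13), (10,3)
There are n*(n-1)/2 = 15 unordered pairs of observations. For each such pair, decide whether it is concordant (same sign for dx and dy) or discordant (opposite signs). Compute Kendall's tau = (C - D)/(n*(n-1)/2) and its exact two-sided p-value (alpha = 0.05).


Step 1: Enumerate the 15 unordered pairs (i,j) with i<j and classify each by sign(x_j-x_i) * sign(y_j-y_i).
  (1,2):dx=+5,dy=+2->C; (1,3):dx=+1,dy=-5->D; (1,4):dx=+4,dy=-2->D; (1,5):dx=+2,dy=+4->C
  (1,6):dx=+7,dy=-6->D; (2,3):dx=-4,dy=-7->C; (2,4):dx=-1,dy=-4->C; (2,5):dx=-3,dy=+2->D
  (2,6):dx=+2,dy=-8->D; (3,4):dx=+3,dy=+3->C; (3,5):dx=+1,dy=+9->C; (3,6):dx=+6,dy=-1->D
  (4,5):dx=-2,dy=+6->D; (4,6):dx=+3,dy=-4->D; (5,6):dx=+5,dy=-10->D
Step 2: C = 6, D = 9, total pairs = 15.
Step 3: tau = (C - D)/(n(n-1)/2) = (6 - 9)/15 = -0.200000.
Step 4: Exact two-sided p-value (enumerate n! = 720 permutations of y under H0): p = 0.719444.
Step 5: alpha = 0.05. fail to reject H0.

tau_b = -0.2000 (C=6, D=9), p = 0.719444, fail to reject H0.
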